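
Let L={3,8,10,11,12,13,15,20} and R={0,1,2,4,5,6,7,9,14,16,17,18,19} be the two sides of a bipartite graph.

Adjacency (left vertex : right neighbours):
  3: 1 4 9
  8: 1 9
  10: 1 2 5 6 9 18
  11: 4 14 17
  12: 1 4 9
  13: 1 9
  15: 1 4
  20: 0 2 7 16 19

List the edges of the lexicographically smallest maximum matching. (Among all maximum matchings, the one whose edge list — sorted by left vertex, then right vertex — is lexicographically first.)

|M| = 6 (so the lex-smallest maximum matching has 6 edges)
process left vertices in ascending order; for each, take the smallest-labelled available neighbour that still permits 6 edges overall, or leave it unmatched if none does
lex-smallest matching: {3-1, 8-9, 10-2, 11-14, 12-4, 20-0}

Lex-smallest maximum matching: {(3,1), (8,9), (10,2), (11,14), (12,4), (20,0)}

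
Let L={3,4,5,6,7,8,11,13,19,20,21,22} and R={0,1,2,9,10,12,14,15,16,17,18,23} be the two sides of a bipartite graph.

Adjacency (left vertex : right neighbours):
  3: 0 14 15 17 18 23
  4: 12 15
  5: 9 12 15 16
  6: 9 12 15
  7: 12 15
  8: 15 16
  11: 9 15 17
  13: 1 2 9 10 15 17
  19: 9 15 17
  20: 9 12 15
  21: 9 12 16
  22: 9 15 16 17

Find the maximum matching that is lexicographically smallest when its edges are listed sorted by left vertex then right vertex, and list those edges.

|M| = 7 (so the lex-smallest maximum matching has 7 edges)
process left vertices in ascending order; for each, take the smallest-labelled available neighbour that still permits 7 edges overall, or leave it unmatched if none does
lex-smallest matching: {3-0, 4-12, 5-9, 6-15, 8-16, 11-17, 13-1}

Lex-smallest maximum matching: {(3,0), (4,12), (5,9), (6,15), (8,16), (11,17), (13,1)}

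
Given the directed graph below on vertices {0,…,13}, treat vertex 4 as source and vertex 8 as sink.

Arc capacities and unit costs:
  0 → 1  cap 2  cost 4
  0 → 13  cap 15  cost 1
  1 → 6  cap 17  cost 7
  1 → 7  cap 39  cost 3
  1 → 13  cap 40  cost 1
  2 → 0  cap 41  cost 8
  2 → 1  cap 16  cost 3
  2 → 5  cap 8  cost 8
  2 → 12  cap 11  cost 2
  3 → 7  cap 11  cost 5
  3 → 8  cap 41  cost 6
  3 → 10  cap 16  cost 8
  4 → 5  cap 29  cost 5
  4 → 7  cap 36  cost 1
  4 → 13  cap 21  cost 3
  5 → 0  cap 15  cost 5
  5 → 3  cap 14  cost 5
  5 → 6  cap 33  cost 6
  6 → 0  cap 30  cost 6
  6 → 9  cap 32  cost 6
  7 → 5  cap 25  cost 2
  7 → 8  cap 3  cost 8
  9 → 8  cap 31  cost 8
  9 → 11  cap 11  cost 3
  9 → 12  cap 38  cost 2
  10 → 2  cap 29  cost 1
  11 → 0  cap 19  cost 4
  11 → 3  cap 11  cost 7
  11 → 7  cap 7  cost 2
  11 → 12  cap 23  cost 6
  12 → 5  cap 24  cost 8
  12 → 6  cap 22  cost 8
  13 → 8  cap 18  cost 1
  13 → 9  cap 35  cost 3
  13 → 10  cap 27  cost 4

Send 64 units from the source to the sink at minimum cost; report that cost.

Minimum cost for 64 units: 920

shortest-cost path #1: 4→13→8 push 18 @ unit cost 4 (adds 72)
shortest-cost path #2: 4→7→8 push 3 @ unit cost 9 (adds 27)
shortest-cost path #3: 4→13→9→8 push 3 @ unit cost 14 (adds 42)
shortest-cost path #4: 4→7→5→3→8 push 14 @ unit cost 14 (adds 196)
shortest-cost path #5: 4→7→5→0→13→9→8 push 11 @ unit cost 20 (adds 220)
shortest-cost path #6: 4→5→0→13→9→8 push 4 @ unit cost 22 (adds 88)
shortest-cost path #7: 4→5→6→9→8 push 11 @ unit cost 25 (adds 275)
total cost = 920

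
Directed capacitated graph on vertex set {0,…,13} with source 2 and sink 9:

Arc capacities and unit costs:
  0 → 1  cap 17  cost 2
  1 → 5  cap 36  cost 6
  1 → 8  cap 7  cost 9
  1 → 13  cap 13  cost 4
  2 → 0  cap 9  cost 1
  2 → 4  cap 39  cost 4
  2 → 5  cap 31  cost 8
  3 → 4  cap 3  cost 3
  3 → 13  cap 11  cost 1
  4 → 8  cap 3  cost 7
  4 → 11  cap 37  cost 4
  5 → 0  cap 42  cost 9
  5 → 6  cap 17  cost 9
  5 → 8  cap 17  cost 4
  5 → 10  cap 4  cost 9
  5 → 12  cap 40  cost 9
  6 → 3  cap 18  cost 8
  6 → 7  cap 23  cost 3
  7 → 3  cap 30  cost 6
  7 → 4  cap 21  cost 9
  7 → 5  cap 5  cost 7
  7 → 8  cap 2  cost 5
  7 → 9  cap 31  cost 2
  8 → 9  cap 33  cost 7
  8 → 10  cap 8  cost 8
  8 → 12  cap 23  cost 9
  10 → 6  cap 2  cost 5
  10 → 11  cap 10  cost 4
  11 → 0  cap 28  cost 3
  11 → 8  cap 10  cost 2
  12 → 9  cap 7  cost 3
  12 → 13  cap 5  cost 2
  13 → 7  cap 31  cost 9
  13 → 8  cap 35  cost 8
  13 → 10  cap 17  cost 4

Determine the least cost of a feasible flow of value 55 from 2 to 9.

shortest-cost path #1: 2→4→11→8→9 push 10 @ unit cost 17 (adds 170)
shortest-cost path #2: 2→4→8→9 push 3 @ unit cost 18 (adds 54)
shortest-cost path #3: 2→0→1→13→7→9 push 9 @ unit cost 18 (adds 162)
shortest-cost path #4: 2→5→8→9 push 17 @ unit cost 19 (adds 323)
shortest-cost path #5: 2→5→12→9 push 7 @ unit cost 20 (adds 140)
shortest-cost path #6: 2→5→6→7→9 push 7 @ unit cost 22 (adds 154)
shortest-cost path #7: 2→4→11→0→1→13→7→9 push 2 @ unit cost 28 (adds 56)
total cost = 1059

Minimum cost for 55 units: 1059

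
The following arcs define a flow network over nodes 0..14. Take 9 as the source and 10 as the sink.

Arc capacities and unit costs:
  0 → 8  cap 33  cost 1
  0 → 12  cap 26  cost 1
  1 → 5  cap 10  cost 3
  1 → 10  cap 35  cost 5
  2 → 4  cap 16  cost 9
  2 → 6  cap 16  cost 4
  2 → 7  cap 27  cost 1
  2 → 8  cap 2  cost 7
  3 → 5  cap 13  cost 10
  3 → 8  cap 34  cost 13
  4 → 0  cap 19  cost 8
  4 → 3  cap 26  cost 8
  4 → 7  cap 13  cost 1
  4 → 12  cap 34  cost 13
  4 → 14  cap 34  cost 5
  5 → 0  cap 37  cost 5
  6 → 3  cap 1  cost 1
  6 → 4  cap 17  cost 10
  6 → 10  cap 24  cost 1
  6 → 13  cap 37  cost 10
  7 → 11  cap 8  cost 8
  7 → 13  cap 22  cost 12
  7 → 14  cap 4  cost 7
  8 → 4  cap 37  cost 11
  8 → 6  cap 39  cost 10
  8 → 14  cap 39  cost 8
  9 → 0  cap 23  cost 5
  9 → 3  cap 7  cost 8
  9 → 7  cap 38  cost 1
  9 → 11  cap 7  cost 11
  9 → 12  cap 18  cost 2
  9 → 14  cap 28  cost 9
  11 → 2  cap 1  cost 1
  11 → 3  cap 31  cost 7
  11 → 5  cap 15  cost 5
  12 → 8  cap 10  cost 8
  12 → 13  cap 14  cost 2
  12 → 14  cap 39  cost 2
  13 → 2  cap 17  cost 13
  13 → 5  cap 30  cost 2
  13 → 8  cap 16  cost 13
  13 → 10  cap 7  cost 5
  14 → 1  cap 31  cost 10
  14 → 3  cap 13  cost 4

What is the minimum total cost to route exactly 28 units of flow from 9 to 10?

shortest-cost path #1: 9→12→13→10 push 7 @ unit cost 9 (adds 63)
shortest-cost path #2: 9→7→11→2→6→10 push 1 @ unit cost 15 (adds 15)
shortest-cost path #3: 9→0→8→6→10 push 20 @ unit cost 17 (adds 340)
total cost = 418

Minimum cost for 28 units: 418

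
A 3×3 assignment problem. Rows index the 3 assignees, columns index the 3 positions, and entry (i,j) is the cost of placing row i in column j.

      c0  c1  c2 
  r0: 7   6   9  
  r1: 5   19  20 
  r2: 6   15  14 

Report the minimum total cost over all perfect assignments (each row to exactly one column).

optimal assignment: row0→col1 (cost 6), row1→col0 (cost 5), row2→col2 (cost 14)
total = 6 + 5 + 14 = 25

Minimum assignment cost: 25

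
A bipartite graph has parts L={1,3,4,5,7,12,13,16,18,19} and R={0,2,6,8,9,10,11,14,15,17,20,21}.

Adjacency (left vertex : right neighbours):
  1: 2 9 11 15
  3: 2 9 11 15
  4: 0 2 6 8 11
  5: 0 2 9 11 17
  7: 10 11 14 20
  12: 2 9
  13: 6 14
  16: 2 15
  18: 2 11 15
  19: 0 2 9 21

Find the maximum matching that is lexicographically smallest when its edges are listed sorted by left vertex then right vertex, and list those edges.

Lex-smallest maximum matching: {(1,2), (3,9), (4,0), (5,17), (7,10), (13,6), (16,15), (18,11), (19,21)}

|M| = 9 (so the lex-smallest maximum matching has 9 edges)
process left vertices in ascending order; for each, take the smallest-labelled available neighbour that still permits 9 edges overall, or leave it unmatched if none does
lex-smallest matching: {1-2, 3-9, 4-0, 5-17, 7-10, 13-6, 16-15, 18-11, 19-21}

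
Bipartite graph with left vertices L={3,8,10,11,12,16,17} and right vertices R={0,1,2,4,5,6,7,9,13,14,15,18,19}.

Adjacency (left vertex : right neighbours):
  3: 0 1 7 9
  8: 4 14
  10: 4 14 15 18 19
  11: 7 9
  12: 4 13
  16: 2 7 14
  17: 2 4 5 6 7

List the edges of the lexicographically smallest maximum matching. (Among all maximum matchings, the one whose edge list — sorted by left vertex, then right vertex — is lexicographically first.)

|M| = 7 (so the lex-smallest maximum matching has 7 edges)
process left vertices in ascending order; for each, take the smallest-labelled available neighbour that still permits 7 edges overall, or leave it unmatched if none does
lex-smallest matching: {3-0, 8-4, 10-14, 11-7, 12-13, 16-2, 17-5}

Lex-smallest maximum matching: {(3,0), (8,4), (10,14), (11,7), (12,13), (16,2), (17,5)}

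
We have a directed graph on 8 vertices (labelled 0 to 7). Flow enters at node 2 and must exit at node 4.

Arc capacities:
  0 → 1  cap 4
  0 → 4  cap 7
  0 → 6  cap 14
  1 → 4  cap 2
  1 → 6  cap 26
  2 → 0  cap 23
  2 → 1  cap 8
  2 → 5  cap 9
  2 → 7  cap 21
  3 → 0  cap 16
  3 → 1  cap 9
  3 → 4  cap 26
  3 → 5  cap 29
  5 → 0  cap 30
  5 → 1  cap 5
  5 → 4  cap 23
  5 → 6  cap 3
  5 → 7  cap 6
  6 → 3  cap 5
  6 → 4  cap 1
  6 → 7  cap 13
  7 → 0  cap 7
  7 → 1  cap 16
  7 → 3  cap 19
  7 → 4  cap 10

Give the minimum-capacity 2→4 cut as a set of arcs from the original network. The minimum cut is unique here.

Min-cut arcs: {(0,4), (1,4), (2,5), (6,3), (6,4), (7,3), (7,4)} (total capacity 53)

augment #1: 2→0→4 push 7
augment #2: 2→1→4 push 2
augment #3: 2→5→4 push 9
augment #4: 2→7→4 push 10
augment #5: 2→0→6→4 push 1
augment #6: 2→7→3→4 push 11
augment #7: 2→0→6→3→4 push 5
augment #8: 2→0→6→7→3→4 push 8
max flow = 53; residual-reachable set from 2 gives S-side
cut edges (S→T): {(0,4), (1,4), (2,5), (6,3), (6,4), (7,3), (7,4)} total cap 53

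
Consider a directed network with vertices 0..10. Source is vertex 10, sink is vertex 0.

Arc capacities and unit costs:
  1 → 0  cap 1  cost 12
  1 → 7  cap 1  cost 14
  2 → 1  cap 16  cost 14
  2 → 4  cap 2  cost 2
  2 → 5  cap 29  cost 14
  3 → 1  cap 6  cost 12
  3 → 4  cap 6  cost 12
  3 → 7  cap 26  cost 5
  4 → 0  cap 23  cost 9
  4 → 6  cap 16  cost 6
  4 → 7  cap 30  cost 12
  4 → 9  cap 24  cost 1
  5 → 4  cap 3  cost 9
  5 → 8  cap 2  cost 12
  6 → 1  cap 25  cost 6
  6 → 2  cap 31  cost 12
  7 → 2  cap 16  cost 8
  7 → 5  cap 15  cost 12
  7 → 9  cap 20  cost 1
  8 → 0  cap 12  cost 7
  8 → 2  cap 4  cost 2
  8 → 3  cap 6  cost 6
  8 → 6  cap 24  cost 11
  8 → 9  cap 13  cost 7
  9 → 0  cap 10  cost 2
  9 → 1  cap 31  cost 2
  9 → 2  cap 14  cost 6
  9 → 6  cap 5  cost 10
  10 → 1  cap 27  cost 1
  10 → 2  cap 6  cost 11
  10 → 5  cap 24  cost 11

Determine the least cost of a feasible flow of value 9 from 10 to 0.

Minimum cost for 9 units: 192

shortest-cost path #1: 10→1→0 push 1 @ unit cost 13 (adds 13)
shortest-cost path #2: 10→2→4→9→0 push 2 @ unit cost 16 (adds 32)
shortest-cost path #3: 10→1→7→9→0 push 1 @ unit cost 18 (adds 18)
shortest-cost path #4: 10→5→4→9→0 push 3 @ unit cost 23 (adds 69)
shortest-cost path #5: 10→5→8→0 push 2 @ unit cost 30 (adds 60)
total cost = 192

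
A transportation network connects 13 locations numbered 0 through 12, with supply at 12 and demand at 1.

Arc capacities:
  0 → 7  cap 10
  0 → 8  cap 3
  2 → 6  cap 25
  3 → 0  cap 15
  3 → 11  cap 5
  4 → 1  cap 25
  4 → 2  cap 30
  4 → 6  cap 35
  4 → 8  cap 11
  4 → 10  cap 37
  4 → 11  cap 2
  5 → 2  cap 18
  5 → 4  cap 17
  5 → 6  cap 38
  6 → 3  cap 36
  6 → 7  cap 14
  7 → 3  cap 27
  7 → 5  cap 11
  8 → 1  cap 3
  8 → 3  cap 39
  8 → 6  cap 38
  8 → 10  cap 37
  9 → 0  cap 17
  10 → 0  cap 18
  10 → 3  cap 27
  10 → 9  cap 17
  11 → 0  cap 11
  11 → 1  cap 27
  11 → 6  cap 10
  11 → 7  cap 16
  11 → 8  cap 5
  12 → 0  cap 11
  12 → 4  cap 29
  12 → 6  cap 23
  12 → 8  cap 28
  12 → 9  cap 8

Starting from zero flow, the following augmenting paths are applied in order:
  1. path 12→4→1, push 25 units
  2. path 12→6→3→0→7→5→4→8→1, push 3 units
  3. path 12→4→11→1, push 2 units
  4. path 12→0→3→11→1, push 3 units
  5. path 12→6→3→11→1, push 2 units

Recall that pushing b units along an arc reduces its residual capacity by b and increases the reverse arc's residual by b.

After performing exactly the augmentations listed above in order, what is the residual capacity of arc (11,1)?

Residual capacity of (11,1): 20

after path 1 (12→4→1, push 25): res(11,1)=27
after path 2 (12→6→3→0→7→5→4→8→1, push 3): res(11,1)=27
after path 3 (12→4→11→1, push 2): res(11,1)=25
after path 4 (12→0→3→11→1, push 3): res(11,1)=22
after path 5 (12→6→3→11→1, push 2): res(11,1)=20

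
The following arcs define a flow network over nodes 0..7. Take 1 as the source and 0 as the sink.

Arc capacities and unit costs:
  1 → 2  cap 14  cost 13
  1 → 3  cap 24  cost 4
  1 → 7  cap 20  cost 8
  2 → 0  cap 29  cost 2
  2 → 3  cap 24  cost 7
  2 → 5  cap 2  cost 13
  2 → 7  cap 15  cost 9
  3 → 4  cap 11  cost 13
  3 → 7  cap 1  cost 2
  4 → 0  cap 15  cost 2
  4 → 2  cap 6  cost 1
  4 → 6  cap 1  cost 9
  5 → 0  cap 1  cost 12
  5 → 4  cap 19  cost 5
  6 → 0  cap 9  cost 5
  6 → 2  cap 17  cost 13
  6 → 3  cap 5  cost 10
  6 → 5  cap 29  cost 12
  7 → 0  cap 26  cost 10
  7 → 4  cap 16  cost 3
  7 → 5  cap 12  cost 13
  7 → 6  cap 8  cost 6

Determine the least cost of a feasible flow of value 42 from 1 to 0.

Minimum cost for 42 units: 655

shortest-cost path #1: 1→3→7→4→0 push 1 @ unit cost 11 (adds 11)
shortest-cost path #2: 1→7→4→0 push 14 @ unit cost 13 (adds 182)
shortest-cost path #3: 1→7→4→2→0 push 1 @ unit cost 14 (adds 14)
shortest-cost path #4: 1→2→0 push 14 @ unit cost 15 (adds 210)
shortest-cost path #5: 1→7→0 push 5 @ unit cost 18 (adds 90)
shortest-cost path #6: 1→3→4→2→0 push 5 @ unit cost 20 (adds 100)
shortest-cost path #7: 1→3→4→7→0 push 2 @ unit cost 24 (adds 48)
total cost = 655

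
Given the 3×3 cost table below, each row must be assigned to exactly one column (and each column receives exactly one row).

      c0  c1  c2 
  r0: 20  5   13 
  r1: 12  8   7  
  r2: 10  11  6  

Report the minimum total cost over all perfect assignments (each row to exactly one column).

Minimum assignment cost: 22

optimal assignment: row0→col1 (cost 5), row1→col2 (cost 7), row2→col0 (cost 10)
total = 5 + 7 + 10 = 22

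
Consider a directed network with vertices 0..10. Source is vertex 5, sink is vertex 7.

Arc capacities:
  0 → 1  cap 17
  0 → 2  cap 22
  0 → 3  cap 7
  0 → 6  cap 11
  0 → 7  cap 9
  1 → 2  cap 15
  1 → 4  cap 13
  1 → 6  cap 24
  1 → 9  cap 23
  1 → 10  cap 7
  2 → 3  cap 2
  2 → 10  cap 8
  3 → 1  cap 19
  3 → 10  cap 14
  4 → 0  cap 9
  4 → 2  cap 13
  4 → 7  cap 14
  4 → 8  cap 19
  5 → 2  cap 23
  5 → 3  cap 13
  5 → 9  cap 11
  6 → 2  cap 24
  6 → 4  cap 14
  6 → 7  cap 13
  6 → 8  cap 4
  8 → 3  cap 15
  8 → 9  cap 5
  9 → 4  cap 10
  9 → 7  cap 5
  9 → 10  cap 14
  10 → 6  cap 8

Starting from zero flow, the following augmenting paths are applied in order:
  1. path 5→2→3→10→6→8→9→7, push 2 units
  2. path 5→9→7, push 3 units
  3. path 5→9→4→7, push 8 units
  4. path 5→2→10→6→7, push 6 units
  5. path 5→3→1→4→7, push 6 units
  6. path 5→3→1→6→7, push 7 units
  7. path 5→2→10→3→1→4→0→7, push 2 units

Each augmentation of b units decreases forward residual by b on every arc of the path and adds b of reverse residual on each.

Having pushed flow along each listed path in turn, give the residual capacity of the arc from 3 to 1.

after path 1 (5→2→3→10→6→8→9→7, push 2): res(3,1)=19
after path 2 (5→9→7, push 3): res(3,1)=19
after path 3 (5→9→4→7, push 8): res(3,1)=19
after path 4 (5→2→10→6→7, push 6): res(3,1)=19
after path 5 (5→3→1→4→7, push 6): res(3,1)=13
after path 6 (5→3→1→6→7, push 7): res(3,1)=6
after path 7 (5→2→10→3→1→4→0→7, push 2): res(3,1)=4

Residual capacity of (3,1): 4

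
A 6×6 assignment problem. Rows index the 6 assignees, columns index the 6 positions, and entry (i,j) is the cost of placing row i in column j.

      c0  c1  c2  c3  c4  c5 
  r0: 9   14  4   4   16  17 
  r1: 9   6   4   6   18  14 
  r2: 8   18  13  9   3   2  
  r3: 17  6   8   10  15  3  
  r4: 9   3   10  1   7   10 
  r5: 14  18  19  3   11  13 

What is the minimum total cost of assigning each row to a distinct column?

one of 2 optimal assignments: row0→col0 (cost 9), row1→col2 (cost 4), row2→col4 (cost 3), row3→col5 (cost 3), row4→col1 (cost 3), row5→col3 (cost 3)
total = 9 + 4 + 3 + 3 + 3 + 3 = 25

Minimum assignment cost: 25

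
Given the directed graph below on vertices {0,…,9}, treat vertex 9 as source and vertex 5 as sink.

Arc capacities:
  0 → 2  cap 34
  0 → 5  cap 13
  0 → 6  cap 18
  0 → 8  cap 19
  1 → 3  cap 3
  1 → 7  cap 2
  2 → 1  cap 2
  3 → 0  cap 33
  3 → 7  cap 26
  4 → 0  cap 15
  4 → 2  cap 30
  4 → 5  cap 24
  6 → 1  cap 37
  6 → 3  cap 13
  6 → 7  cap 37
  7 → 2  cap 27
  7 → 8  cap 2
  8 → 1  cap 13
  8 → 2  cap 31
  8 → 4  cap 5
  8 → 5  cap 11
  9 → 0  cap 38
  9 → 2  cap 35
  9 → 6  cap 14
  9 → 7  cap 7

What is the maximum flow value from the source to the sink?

augment #1: 9→0→5 bottleneck 13, total now 13
augment #2: 9→0→8→5 bottleneck 11, total now 24
augment #3: 9→0→8→4→5 bottleneck 5, total now 29

Maximum flow value: 29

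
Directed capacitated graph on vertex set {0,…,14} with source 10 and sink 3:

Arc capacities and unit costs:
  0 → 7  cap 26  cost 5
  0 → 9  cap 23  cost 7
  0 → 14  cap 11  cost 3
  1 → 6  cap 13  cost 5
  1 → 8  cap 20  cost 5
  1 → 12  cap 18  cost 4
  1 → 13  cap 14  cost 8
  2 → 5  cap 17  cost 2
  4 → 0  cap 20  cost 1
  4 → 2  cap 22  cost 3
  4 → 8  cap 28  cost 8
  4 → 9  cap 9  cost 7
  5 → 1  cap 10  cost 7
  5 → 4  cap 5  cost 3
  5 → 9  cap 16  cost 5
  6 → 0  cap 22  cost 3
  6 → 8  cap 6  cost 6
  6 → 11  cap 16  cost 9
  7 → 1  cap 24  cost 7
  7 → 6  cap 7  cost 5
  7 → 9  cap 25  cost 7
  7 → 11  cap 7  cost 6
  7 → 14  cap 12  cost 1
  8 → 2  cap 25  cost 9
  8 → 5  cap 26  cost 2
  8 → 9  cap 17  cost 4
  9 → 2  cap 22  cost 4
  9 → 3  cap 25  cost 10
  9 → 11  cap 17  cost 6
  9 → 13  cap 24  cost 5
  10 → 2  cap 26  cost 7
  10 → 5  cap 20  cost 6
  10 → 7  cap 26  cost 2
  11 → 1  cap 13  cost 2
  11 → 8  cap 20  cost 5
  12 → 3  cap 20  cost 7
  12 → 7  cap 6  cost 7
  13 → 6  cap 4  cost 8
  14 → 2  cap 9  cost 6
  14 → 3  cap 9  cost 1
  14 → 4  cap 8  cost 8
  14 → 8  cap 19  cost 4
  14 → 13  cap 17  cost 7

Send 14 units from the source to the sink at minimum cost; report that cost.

shortest-cost path #1: 10→7→14→3 push 9 @ unit cost 4 (adds 36)
shortest-cost path #2: 10→7→9→3 push 5 @ unit cost 19 (adds 95)
total cost = 131

Minimum cost for 14 units: 131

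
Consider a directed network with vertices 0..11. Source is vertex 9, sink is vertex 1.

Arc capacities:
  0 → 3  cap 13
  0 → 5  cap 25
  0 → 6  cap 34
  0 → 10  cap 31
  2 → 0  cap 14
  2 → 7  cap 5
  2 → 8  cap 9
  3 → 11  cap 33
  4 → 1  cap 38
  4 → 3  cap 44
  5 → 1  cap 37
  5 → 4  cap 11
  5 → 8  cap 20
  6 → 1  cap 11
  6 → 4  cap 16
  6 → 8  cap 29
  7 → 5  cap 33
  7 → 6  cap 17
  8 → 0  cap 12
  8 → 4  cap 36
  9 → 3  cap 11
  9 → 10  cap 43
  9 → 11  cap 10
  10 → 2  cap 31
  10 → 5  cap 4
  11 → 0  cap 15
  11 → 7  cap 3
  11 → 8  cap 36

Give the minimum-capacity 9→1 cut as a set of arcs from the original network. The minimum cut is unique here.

augment #1: 9→10→5→1 push 4
augment #2: 9→11→0→5→1 push 10
augment #3: 9→3→11→0→5→1 push 5
augment #4: 9→3→11→7→5→1 push 3
augment #5: 9→3→11→8→4→1 push 3
augment #6: 9→10→2→0→5→1 push 10
augment #7: 9→10→2→0→6→1 push 4
augment #8: 9→10→2→7→5→1 push 5
augment #9: 9→10→2→8→4→1 push 9
max flow = 53; residual-reachable set from 9 gives S-side
cut edges (S→T): {(2,0), (2,7), (2,8), (9,3), (9,11), (10,5)} total cap 53

Min-cut arcs: {(2,0), (2,7), (2,8), (9,3), (9,11), (10,5)} (total capacity 53)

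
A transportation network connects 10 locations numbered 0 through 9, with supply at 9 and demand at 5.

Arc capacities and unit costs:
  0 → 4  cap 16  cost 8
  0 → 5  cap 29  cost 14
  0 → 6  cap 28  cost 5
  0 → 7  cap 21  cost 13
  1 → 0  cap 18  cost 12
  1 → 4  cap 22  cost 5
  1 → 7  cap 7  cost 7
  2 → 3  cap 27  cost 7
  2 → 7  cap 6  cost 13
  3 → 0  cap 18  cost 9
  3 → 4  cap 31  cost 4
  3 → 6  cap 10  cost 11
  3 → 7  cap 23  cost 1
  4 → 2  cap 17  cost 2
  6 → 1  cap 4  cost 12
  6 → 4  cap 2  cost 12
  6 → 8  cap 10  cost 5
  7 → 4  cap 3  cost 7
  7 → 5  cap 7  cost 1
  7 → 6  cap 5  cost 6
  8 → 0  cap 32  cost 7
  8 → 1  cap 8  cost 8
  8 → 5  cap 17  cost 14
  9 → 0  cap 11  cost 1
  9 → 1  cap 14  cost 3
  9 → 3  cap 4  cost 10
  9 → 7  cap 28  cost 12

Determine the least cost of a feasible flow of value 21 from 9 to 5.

Minimum cost for 21 units: 329

shortest-cost path #1: 9→1→7→5 push 7 @ unit cost 11 (adds 77)
shortest-cost path #2: 9→0→5 push 11 @ unit cost 15 (adds 165)
shortest-cost path #3: 9→1→0→5 push 3 @ unit cost 29 (adds 87)
total cost = 329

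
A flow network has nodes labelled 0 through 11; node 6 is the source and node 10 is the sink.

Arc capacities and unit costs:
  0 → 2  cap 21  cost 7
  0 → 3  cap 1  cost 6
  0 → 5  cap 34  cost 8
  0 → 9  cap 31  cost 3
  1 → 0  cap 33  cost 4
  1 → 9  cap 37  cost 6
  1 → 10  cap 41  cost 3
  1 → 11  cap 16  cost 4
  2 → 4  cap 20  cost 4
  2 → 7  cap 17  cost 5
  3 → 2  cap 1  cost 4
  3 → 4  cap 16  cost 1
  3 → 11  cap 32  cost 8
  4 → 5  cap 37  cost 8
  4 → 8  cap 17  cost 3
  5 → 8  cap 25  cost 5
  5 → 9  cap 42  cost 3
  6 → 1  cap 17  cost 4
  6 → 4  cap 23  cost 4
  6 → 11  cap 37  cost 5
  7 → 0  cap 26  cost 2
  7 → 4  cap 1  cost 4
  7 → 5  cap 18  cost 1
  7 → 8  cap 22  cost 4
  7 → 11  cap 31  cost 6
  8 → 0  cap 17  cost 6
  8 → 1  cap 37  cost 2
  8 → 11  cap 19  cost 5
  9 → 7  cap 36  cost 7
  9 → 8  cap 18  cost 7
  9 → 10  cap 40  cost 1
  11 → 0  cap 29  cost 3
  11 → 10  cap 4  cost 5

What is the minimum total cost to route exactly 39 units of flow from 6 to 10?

shortest-cost path #1: 6→1→10 push 17 @ unit cost 7 (adds 119)
shortest-cost path #2: 6→11→10 push 4 @ unit cost 10 (adds 40)
shortest-cost path #3: 6→11→0→9→10 push 18 @ unit cost 12 (adds 216)
total cost = 375

Minimum cost for 39 units: 375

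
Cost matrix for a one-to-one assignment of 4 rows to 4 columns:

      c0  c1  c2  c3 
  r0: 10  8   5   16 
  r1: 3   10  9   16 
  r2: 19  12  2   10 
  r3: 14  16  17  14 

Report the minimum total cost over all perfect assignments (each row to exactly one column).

Minimum assignment cost: 27

optimal assignment: row0→col1 (cost 8), row1→col0 (cost 3), row2→col2 (cost 2), row3→col3 (cost 14)
total = 8 + 3 + 2 + 14 = 27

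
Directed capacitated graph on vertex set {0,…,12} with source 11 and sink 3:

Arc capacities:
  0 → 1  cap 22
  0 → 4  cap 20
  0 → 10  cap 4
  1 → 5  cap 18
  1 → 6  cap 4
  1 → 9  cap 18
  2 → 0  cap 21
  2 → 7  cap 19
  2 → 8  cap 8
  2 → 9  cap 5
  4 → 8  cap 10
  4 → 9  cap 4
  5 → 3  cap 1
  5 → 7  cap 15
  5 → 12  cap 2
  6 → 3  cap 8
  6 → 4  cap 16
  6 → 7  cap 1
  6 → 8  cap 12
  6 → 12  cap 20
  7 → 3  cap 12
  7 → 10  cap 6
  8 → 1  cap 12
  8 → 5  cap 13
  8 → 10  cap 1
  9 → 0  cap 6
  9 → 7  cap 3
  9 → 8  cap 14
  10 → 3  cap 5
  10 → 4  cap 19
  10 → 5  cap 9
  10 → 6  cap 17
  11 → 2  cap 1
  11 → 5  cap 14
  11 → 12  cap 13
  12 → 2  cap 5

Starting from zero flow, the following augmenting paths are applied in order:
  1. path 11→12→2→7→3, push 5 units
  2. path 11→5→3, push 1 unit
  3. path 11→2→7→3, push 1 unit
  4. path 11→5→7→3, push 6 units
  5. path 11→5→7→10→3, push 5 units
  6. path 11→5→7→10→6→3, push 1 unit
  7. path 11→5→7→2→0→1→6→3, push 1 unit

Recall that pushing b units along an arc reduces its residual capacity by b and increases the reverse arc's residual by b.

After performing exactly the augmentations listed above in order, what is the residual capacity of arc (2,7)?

after path 1 (11→12→2→7→3, push 5): res(2,7)=14
after path 2 (11→5→3, push 1): res(2,7)=14
after path 3 (11→2→7→3, push 1): res(2,7)=13
after path 4 (11→5→7→3, push 6): res(2,7)=13
after path 5 (11→5→7→10→3, push 5): res(2,7)=13
after path 6 (11→5→7→10→6→3, push 1): res(2,7)=13
after path 7 (11→5→7→2→0→1→6→3, push 1): res(2,7)=14

Residual capacity of (2,7): 14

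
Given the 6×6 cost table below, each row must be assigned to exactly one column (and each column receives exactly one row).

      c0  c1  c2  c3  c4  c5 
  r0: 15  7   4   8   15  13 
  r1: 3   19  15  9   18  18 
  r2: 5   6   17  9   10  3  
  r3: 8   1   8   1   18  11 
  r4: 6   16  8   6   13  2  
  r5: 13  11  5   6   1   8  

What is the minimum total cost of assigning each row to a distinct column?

optimal assignment: row0→col2 (cost 4), row1→col0 (cost 3), row2→col1 (cost 6), row3→col3 (cost 1), row4→col5 (cost 2), row5→col4 (cost 1)
total = 4 + 3 + 6 + 1 + 2 + 1 = 17

Minimum assignment cost: 17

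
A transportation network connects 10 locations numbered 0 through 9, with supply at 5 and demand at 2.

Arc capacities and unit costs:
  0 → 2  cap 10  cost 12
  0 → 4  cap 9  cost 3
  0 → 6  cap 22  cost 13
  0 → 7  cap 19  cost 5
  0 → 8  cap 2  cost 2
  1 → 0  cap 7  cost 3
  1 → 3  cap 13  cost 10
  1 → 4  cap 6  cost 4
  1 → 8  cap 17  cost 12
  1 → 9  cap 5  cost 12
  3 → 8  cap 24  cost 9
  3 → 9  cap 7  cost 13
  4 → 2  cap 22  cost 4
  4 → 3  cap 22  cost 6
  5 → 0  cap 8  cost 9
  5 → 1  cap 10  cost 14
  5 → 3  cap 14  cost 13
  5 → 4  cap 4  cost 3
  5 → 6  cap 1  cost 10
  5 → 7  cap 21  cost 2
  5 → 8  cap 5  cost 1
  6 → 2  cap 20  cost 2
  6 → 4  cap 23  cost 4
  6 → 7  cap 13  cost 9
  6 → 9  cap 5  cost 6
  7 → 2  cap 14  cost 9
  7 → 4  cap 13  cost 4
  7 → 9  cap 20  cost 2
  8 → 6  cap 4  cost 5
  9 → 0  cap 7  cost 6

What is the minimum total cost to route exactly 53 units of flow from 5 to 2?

Minimum cost for 53 units: 913

shortest-cost path #1: 5→4→2 push 4 @ unit cost 7 (adds 28)
shortest-cost path #2: 5→8→6→2 push 4 @ unit cost 8 (adds 32)
shortest-cost path #3: 5→7→4→2 push 13 @ unit cost 10 (adds 130)
shortest-cost path #4: 5→7→2 push 8 @ unit cost 11 (adds 88)
shortest-cost path #5: 5→6→2 push 1 @ unit cost 12 (adds 12)
shortest-cost path #6: 5→0→4→2 push 5 @ unit cost 16 (adds 80)
shortest-cost path #7: 5→0→4→7→2 push 3 @ unit cost 17 (adds 51)
shortest-cost path #8: 5→1→4→7→2 push 3 @ unit cost 23 (adds 69)
shortest-cost path #9: 5→1→4→0→2 push 3 @ unit cost 27 (adds 81)
shortest-cost path #10: 5→1→0→2 push 4 @ unit cost 29 (adds 116)
shortest-cost path #11: 5→3→9→0→2 push 3 @ unit cost 44 (adds 132)
shortest-cost path #12: 5→3→9→0→6→2 push 2 @ unit cost 47 (adds 94)
total cost = 913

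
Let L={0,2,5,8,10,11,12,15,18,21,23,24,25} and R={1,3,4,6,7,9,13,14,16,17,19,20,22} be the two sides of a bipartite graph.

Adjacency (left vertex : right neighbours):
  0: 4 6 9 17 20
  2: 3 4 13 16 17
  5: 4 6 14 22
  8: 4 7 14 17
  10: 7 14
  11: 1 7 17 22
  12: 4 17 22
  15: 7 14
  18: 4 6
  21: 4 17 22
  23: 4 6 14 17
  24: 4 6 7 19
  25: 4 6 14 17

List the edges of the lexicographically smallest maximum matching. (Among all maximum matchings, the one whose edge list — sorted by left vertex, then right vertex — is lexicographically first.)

|M| = 10 (so the lex-smallest maximum matching has 10 edges)
process left vertices in ascending order; for each, take the smallest-labelled available neighbour that still permits 10 edges overall, or leave it unmatched if none does
lex-smallest matching: {0-9, 2-3, 5-4, 8-7, 10-14, 11-1, 12-17, 18-6, 21-22, 24-19}

Lex-smallest maximum matching: {(0,9), (2,3), (5,4), (8,7), (10,14), (11,1), (12,17), (18,6), (21,22), (24,19)}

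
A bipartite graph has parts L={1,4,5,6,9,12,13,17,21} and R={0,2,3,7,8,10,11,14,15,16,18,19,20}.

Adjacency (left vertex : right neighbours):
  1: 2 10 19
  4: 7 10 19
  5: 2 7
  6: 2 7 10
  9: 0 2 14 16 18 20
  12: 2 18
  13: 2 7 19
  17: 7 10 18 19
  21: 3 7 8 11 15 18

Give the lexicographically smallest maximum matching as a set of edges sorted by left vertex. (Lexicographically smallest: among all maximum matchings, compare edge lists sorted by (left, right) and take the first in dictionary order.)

|M| = 7 (so the lex-smallest maximum matching has 7 edges)
process left vertices in ascending order; for each, take the smallest-labelled available neighbour that still permits 7 edges overall, or leave it unmatched if none does
lex-smallest matching: {1-2, 4-7, 6-10, 9-0, 12-18, 13-19, 21-3}

Lex-smallest maximum matching: {(1,2), (4,7), (6,10), (9,0), (12,18), (13,19), (21,3)}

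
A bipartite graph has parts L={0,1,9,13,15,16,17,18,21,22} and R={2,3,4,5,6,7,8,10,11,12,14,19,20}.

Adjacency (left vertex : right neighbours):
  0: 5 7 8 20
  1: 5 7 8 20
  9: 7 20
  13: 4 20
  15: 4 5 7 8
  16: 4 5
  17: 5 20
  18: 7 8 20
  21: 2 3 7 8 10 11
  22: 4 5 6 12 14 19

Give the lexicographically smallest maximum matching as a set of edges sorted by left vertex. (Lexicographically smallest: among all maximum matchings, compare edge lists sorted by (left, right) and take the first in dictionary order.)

Lex-smallest maximum matching: {(0,5), (1,7), (9,20), (13,4), (15,8), (21,2), (22,6)}

|M| = 7 (so the lex-smallest maximum matching has 7 edges)
process left vertices in ascending order; for each, take the smallest-labelled available neighbour that still permits 7 edges overall, or leave it unmatched if none does
lex-smallest matching: {0-5, 1-7, 9-20, 13-4, 15-8, 21-2, 22-6}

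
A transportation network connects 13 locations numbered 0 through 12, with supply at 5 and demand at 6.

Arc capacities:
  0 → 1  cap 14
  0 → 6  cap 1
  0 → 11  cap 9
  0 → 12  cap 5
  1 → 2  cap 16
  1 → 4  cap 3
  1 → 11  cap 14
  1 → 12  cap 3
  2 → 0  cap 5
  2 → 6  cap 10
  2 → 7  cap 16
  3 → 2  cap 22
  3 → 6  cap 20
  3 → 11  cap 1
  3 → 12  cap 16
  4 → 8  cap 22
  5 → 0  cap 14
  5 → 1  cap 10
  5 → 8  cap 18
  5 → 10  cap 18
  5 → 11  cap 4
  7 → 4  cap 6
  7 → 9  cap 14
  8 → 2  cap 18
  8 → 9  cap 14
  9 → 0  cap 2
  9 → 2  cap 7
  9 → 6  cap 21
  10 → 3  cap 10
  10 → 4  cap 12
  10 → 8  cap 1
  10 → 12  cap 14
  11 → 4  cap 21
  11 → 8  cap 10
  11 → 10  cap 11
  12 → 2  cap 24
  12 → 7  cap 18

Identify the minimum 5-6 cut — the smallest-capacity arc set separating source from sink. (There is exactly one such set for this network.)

augment #1: 5→0→6 push 1
augment #2: 5→1→2→6 push 10
augment #3: 5→8→9→6 push 14
augment #4: 5→10→3→6 push 10
augment #5: 5→0→12→7→9→6 push 5
augment #6: 5→8→2→7→9→6 push 2
max flow = 42; residual-reachable set from 5 gives S-side
cut edges (S→T): {(0,6), (2,6), (9,6), (10,3)} total cap 42

Min-cut arcs: {(0,6), (2,6), (9,6), (10,3)} (total capacity 42)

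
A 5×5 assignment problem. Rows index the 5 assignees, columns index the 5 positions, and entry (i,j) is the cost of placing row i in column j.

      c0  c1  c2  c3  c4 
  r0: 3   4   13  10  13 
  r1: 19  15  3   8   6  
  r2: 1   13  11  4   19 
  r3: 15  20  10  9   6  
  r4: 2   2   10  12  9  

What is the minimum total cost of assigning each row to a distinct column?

optimal assignment: row0→col0 (cost 3), row1→col2 (cost 3), row2→col3 (cost 4), row3→col4 (cost 6), row4→col1 (cost 2)
total = 3 + 3 + 4 + 6 + 2 = 18

Minimum assignment cost: 18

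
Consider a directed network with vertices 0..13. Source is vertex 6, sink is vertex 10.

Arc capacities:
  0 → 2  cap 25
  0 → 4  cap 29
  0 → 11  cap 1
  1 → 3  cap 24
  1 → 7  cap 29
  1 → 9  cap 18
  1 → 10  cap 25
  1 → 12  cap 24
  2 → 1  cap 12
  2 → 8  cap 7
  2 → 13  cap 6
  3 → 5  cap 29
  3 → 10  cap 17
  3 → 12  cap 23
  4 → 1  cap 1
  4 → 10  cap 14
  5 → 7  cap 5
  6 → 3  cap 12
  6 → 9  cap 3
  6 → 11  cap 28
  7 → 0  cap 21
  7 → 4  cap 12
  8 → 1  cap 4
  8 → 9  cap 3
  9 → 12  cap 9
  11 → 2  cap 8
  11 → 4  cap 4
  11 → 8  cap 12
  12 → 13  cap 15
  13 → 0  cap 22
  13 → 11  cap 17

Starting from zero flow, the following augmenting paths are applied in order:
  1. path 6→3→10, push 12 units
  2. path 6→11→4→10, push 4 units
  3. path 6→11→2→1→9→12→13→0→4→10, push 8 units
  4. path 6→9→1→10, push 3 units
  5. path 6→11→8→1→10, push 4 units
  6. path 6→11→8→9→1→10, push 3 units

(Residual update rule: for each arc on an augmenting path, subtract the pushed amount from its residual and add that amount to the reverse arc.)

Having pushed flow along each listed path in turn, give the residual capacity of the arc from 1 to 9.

after path 1 (6→3→10, push 12): res(1,9)=18
after path 2 (6→11→4→10, push 4): res(1,9)=18
after path 3 (6→11→2→1→9→12→13→0→4→10, push 8): res(1,9)=10
after path 4 (6→9→1→10, push 3): res(1,9)=13
after path 5 (6→11→8→1→10, push 4): res(1,9)=13
after path 6 (6→11→8→9→1→10, push 3): res(1,9)=16

Residual capacity of (1,9): 16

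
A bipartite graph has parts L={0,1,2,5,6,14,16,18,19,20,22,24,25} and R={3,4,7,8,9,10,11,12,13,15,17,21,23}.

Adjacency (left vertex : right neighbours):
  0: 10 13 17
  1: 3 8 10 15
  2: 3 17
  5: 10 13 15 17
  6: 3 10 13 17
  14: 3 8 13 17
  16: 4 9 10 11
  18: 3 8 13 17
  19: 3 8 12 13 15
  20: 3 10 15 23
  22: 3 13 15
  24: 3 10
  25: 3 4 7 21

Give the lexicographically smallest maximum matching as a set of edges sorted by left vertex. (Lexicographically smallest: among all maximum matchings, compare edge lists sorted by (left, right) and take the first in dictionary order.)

|M| = 10 (so the lex-smallest maximum matching has 10 edges)
process left vertices in ascending order; for each, take the smallest-labelled available neighbour that still permits 10 edges overall, or leave it unmatched if none does
lex-smallest matching: {0-10, 1-3, 2-17, 5-13, 14-8, 16-4, 19-12, 20-23, 22-15, 25-7}

Lex-smallest maximum matching: {(0,10), (1,3), (2,17), (5,13), (14,8), (16,4), (19,12), (20,23), (22,15), (25,7)}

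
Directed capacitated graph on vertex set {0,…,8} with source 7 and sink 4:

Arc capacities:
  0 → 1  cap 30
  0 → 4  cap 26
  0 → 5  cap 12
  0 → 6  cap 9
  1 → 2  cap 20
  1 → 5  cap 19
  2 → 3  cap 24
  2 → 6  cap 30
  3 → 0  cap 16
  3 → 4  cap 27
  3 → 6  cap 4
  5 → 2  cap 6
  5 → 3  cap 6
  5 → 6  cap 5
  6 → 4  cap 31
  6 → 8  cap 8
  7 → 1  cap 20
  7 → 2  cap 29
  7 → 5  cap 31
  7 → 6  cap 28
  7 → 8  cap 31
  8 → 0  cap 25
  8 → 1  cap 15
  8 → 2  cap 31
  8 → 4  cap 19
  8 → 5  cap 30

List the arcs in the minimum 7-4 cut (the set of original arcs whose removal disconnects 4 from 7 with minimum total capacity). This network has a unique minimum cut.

Min-cut arcs: {(2,3), (5,3), (6,4), (6,8), (7,8)} (total capacity 100)

augment #1: 7→6→4 push 28
augment #2: 7→8→4 push 19
augment #3: 7→2→3→4 push 24
augment #4: 7→2→6→4 push 3
augment #5: 7→5→3→4 push 3
augment #6: 7→8→0→4 push 12
augment #7: 7→5→3→0→4 push 3
augment #8: 7→2→6→8→0→4 push 2
augment #9: 7→5→6→8→0→4 push 5
augment #10: 7→1→2→6→8→0→4 push 1
max flow = 100; residual-reachable set from 7 gives S-side
cut edges (S→T): {(2,3), (5,3), (6,4), (6,8), (7,8)} total cap 100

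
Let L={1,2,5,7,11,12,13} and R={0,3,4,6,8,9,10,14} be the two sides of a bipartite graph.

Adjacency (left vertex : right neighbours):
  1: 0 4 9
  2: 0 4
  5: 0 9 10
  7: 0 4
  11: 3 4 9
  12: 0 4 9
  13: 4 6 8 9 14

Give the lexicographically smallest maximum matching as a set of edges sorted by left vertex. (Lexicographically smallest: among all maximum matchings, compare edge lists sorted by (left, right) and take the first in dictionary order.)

Lex-smallest maximum matching: {(1,0), (2,4), (5,10), (11,3), (12,9), (13,6)}

|M| = 6 (so the lex-smallest maximum matching has 6 edges)
process left vertices in ascending order; for each, take the smallest-labelled available neighbour that still permits 6 edges overall, or leave it unmatched if none does
lex-smallest matching: {1-0, 2-4, 5-10, 11-3, 12-9, 13-6}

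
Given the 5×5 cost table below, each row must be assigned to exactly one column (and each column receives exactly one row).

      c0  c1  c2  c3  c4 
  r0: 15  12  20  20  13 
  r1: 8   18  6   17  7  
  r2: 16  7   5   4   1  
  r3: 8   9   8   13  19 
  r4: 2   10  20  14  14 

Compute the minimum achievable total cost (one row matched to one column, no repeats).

Minimum assignment cost: 33

optimal assignment: row0→col1 (cost 12), row1→col4 (cost 7), row2→col3 (cost 4), row3→col2 (cost 8), row4→col0 (cost 2)
total = 12 + 7 + 4 + 8 + 2 = 33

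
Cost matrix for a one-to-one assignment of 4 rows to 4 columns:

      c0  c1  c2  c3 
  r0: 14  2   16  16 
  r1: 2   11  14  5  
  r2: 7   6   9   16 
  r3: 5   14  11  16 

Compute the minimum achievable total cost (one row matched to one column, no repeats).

optimal assignment: row0→col1 (cost 2), row1→col3 (cost 5), row2→col2 (cost 9), row3→col0 (cost 5)
total = 2 + 5 + 9 + 5 = 21

Minimum assignment cost: 21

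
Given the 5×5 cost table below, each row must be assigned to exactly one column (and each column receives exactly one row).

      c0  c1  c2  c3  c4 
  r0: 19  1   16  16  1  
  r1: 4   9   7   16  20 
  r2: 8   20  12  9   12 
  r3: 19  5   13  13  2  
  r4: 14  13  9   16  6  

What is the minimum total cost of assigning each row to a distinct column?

optimal assignment: row0→col1 (cost 1), row1→col0 (cost 4), row2→col3 (cost 9), row3→col4 (cost 2), row4→col2 (cost 9)
total = 1 + 4 + 9 + 2 + 9 = 25

Minimum assignment cost: 25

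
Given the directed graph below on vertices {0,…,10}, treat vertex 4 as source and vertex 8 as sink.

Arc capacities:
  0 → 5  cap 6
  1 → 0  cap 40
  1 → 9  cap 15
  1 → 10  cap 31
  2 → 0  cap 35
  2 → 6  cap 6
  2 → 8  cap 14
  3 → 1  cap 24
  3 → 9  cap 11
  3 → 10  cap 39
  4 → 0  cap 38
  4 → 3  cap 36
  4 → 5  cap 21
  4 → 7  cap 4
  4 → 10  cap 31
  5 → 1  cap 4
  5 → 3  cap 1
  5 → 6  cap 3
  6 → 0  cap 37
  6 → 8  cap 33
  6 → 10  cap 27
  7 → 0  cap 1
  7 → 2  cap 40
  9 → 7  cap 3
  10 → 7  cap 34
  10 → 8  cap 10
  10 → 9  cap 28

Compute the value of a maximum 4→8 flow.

Maximum flow value: 33

augment #1: 4→10→8 bottleneck 10, total now 10
augment #2: 4→5→6→8 bottleneck 3, total now 13
augment #3: 4→7→2→8 bottleneck 4, total now 17
augment #4: 4→10→7→2→8 bottleneck 10, total now 27
augment #5: 4→10→7→2→6→8 bottleneck 6, total now 33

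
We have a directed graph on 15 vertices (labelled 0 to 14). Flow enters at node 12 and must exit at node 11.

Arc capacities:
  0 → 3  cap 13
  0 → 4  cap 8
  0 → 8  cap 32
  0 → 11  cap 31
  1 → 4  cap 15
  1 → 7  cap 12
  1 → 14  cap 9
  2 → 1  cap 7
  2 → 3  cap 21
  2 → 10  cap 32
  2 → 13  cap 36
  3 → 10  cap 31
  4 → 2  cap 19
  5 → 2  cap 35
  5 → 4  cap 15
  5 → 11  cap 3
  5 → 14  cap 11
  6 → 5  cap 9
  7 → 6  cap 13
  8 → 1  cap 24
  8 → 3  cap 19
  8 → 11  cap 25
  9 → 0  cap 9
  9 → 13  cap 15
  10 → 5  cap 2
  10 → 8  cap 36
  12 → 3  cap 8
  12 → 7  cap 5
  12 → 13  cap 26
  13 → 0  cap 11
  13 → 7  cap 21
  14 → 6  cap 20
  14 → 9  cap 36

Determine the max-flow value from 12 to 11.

augment #1: 12→13→0→11 bottleneck 11, total now 11
augment #2: 12→3→10→5→11 bottleneck 2, total now 13
augment #3: 12→3→10→8→11 bottleneck 6, total now 19
augment #4: 12→7→6→5→11 bottleneck 1, total now 20
augment #5: 12→7→6→5→10→8→11 bottleneck 2, total now 22
augment #6: 12→7→6→5→2→10→8→11 bottleneck 2, total now 24
augment #7: 12→13→7→6→5→2→10→8→11 bottleneck 4, total now 28

Maximum flow value: 28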